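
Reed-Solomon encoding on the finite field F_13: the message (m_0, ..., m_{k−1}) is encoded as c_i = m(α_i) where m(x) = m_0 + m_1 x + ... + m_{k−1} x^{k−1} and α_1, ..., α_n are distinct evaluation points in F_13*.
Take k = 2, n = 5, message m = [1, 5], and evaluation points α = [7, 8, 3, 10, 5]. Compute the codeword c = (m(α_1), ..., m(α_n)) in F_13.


c = [10, 2, 3, 12, 0]

Message polynomial: m(x) = 1 + 5·x (mod 13).
For each evaluation point α_i, compute m(α_i) mod 13:
  α_1 = 7: Horner steps 5 → 10, so m(7) = 10.
  α_2 = 8: Horner steps 5 → 2, so m(8) = 2.
  α_3 = 3: Horner steps 5 → 3, so m(3) = 3.
  α_4 = 10: Horner steps 5 → 12, so m(10) = 12.
  α_5 = 5: Horner steps 5 → 0, so m(5) = 0.
Codeword c = [10, 2, 3, 12, 0] ∈ F_13^5.


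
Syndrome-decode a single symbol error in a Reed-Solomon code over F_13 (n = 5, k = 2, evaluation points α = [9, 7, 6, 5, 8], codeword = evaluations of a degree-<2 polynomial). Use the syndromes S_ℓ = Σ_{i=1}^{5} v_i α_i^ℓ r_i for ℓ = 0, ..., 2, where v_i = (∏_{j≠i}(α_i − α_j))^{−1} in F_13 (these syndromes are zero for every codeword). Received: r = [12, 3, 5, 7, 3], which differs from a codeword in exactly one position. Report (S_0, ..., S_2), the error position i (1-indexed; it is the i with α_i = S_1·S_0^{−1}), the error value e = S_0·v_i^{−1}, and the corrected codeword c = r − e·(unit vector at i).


S = (4, 6, 9), error at position 5, error magnitude e = 2, c = [12, 3, 5, 7, 1].

Step 1: column multipliers v_i = (∏_{j≠i}(α_i − α_j))^{−1} mod 13.
  i = 1 (α = 9): (9−7)(9−6)(9−5)(9−8) = 2·3·4·1 = 24 ≡ 11, so v_1 = 11^{−1} = 6 (mod 13).
  i = 2 (α = 7): (7−9)(7−6)(7−5)(7−8) = (−2)·1·2·(−1) = 4 ≡ 4, so v_2 = 4^{−1} = 10 (mod 13).
  i = 3 (α = 6): (6−9)(6−7)(6−5)(6−8) = (−3)·(−1)·1·(−2) = −6 ≡ 7, so v_3 = 7^{−1} = 2 (mod 13).
  i = 4 (α = 5): (5−9)(5−7)(5−6)(5−8) = (−4)·(−2)·(−1)·(−3) = 24 ≡ 11, so v_4 = 11^{−1} = 6 (mod 13).
  i = 5 (α = 8): (8−9)(8−7)(8−6)(8−5) = (−1)·1·2·3 = −6 ≡ 7, so v_5 = 7^{−1} = 2 (mod 13).
  v = [6, 10, 2, 6, 2].
Step 2: syndromes of r = [12, 3, 5, 7, 3] (all sums mod 13).
  S_0 = Σ v_i r_i = 6·12 + 10·3 + 2·5 + 6·7 + 2·3 = 160 ≡ 4.
  S_1 = Σ v_i α_i r_i = 6·9·12 + 10·7·3 + 2·6·5 + 6·5·7 + 2·8·3 = 1176 ≡ 6.
  α_i^2 mod 13 = [3, 10, 10, 12, 12].
  S_2 = Σ v_i α_i^2 r_i = 6·3·12 + 10·10·3 + 2·10·5 + 6·12·7 + 2·12·3 = 1192 ≡ 9.
  S = (4, 6, 9) ≠ 0, so r is not a codeword (an error is present).
Step 3: locate the error. For a single error e at position i, S_ℓ = v_i·e·α_i^ℓ, so α_err = S_1/S_0.
  S_0^{−1} = 4^{−1} = 10 (mod 13), so α_err = 6·10 = 60 ≡ 8 = α_5. Error position i = 5.
  Consistency check: S_2/S_1 = 9·11 = 99 ≡ 8 = α_err ✓ (single-error assumption holds).
Step 4: error magnitude e = S_0/v_5 = S_0·∏_{j≠5}(α_5 − α_j) = 4·7 = 28 ≡ 2 (mod 13).
Step 5: correct position 5: c_5 = r_5 − e = 3 − 2 ≡ 1 (mod 13). Hence c = [12, 3, 5, 7, 1].
  Check: interpolating c through the α_i gives m(x) = 4 + 11·x (degree < 2) with m(α_i) = c_i for every i, so c is indeed a codeword.


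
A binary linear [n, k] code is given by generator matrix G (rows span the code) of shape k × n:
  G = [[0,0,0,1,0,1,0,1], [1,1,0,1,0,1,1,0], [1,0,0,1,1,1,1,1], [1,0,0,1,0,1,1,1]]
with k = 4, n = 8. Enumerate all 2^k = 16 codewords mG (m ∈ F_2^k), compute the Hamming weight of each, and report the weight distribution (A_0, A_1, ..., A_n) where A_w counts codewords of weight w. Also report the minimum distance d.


Weight distribution: A_0 = 1, A_1 = 1, A_2 = 2, A_3 = 4, A_4 = 3, A_5 = 3, A_6 = 2. Minimum distance d = 1.

Enumerate all 2^4 = 16 messages m ∈ F_2^4.
For each, compute codeword c = mG in F_2^8, then tally its weight.
  m = 0000 → c = 00000000, weight = 0.
  m = 1000 → c = 00010101, weight = 3.
  m = 0100 → c = 11010110, weight = 5.
  m = 1100 → c = 11000011, weight = 4.
  m = 0010 → c = 10011111, weight = 6.
  m = 1010 → c = 10001010, weight = 3.
  m = 0110 → c = 01001001, weight = 3.
  m = 1110 → c = 01011100, weight = 4.
  m = 0001 → c = 10010111, weight = 5.
  m = 1001 → c = 10000010, weight = 2.
  m = 0101 → c = 01000001, weight = 2.
  m = 1101 → c = 01010100, weight = 3.
  m = 0011 → c = 00001000, weight = 1.
  m = 1011 → c = 00011101, weight = 4.
  m = 0111 → c = 11011110, weight = 6.
  m = 1111 → c = 11001011, weight = 5.
Tally weights:
  weight 0: 1 codewords.
  weight 1: 1 codewords.
  weight 2: 2 codewords.
  weight 3: 4 codewords.
  weight 4: 3 codewords.
  weight 5: 3 codewords.
  weight 6: 2 codewords.
Minimum distance d = smallest w > 0 with A_w > 0 = 1.
Sanity: Σ A_w = 16 = 2^4 = 16 ✓.


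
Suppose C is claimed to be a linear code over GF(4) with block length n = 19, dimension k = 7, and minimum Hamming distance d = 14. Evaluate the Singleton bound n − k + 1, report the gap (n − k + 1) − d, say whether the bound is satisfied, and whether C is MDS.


Singleton RHS = n − k + 1 = 13, slack = -1, bound violated (no such code; not MDS).

Singleton bound: d ≤ n − k + 1.
Here n = 19, k = 7, so n − k + 1 = 13.
Given d = 14, check d ≤ 13: NO.
Slack = (n − k + 1) − d = -1.
The slack is negative: d = 14 exceeds n − k + 1 = 13 by 1, so the Singleton bound is violated and no linear [19, 7, 14]_4 code can exist. In particular it is not MDS (MDS requires d = n − k + 1 exactly).
Description: the claimed parameters are [19, 7, 14]_4; such a code would be impossible (violates the Singleton bound).


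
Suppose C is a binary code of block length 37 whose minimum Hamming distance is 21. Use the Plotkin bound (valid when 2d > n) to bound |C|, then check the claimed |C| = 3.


Plotkin bound M ≤ 8; given |C| = 3 ≤ bound (satisfied).

Check applicability: 2d = 42, n = 37.
2d − n = 5 > 0, so Plotkin applies.
Compute d/(2d−n) = 21/5 ≈ 4.2000.
⌊d/(2d−n)⌋ = 4.
Plotkin bound: M ≤ 2·4 = 8.
Given |C| = 3, check: satisfied.
This |C| is below the Plotkin bound.


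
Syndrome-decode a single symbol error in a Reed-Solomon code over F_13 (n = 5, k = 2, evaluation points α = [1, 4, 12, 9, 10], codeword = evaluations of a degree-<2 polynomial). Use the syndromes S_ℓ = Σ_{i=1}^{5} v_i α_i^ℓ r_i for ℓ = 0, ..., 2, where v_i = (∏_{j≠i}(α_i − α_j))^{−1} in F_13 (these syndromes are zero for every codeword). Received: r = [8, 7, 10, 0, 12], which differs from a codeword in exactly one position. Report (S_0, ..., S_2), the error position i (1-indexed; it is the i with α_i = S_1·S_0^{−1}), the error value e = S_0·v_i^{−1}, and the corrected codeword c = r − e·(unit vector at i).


S = (10, 1, 4), error at position 2, error magnitude e = 2, c = [8, 5, 10, 0, 12].

Step 1: column multipliers v_i = (∏_{j≠i}(α_i − α_j))^{−1} mod 13.
  i = 1 (α = 1): (1−4)(1−12)(1−9)(1−10) = (−3)·(−11)·(−8)·(−9) = 2376 ≡ 10, so v_1 = 10^{−1} = 4 (mod 13).
  i = 2 (α = 4): (4−1)(4−12)(4−9)(4−10) = 3·(−8)·(−5)·(−6) = −720 ≡ 8, so v_2 = 8^{−1} = 5 (mod 13).
  i = 3 (α = 12): (12−1)(12−4)(12−9)(12−10) = 11·8·3·2 = 528 ≡ 8, so v_3 = 8^{−1} = 5 (mod 13).
  i = 4 (α = 9): (9−1)(9−4)(9−12)(9−10) = 8·5·(−3)·(−1) = 120 ≡ 3, so v_4 = 3^{−1} = 9 (mod 13).
  i = 5 (α = 10): (10−1)(10−4)(10−12)(10−9) = 9·6·(−2)·1 = −108 ≡ 9, so v_5 = 9^{−1} = 3 (mod 13).
  v = [4, 5, 5, 9, 3].
Step 2: syndromes of r = [8, 7, 10, 0, 12] (all sums mod 13).
  S_0 = Σ v_i r_i = 4·8 + 5·7 + 5·10 + 9·0 + 3·12 = 153 ≡ 10.
  S_1 = Σ v_i α_i r_i = 4·1·8 + 5·4·7 + 5·12·10 + 9·9·0 + 3·10·12 = 1132 ≡ 1.
  α_i^2 mod 13 = [1, 3, 1, 3, 9].
  S_2 = Σ v_i α_i^2 r_i = 4·1·8 + 5·3·7 + 5·1·10 + 9·3·0 + 3·9·12 = 511 ≡ 4.
  S = (10, 1, 4) ≠ 0, so r is not a codeword (an error is present).
Step 3: locate the error. For a single error e at position i, S_ℓ = v_i·e·α_i^ℓ, so α_err = S_1/S_0.
  S_0^{−1} = 10^{−1} = 4 (mod 13), so α_err = 1·4 = 4 ≡ 4 = α_2. Error position i = 2.
  Consistency check: S_2/S_1 = 4·1 = 4 ≡ 4 = α_err ✓ (single-error assumption holds).
Step 4: error magnitude e = S_0/v_2 = S_0·∏_{j≠2}(α_2 − α_j) = 10·8 = 80 ≡ 2 (mod 13).
Step 5: correct position 2: c_2 = r_2 − e = 7 − 2 ≡ 5 (mod 13). Hence c = [8, 5, 10, 0, 12].
  Check: interpolating c through the α_i gives m(x) = 9 + 12·x (degree < 2) with m(α_i) = c_i for every i, so c is indeed a codeword.


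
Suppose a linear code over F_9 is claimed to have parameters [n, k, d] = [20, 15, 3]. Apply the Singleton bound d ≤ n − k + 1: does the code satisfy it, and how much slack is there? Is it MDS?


Singleton RHS = n − k + 1 = 6, slack = 3, bound satisfied, not MDS.

Singleton bound: d ≤ n − k + 1.
Here n = 20, k = 15, so n − k + 1 = 6.
Given d = 3, check d ≤ 6: YES.
Slack = (n − k + 1) − d = 3.
The code is NOT MDS (slack = 3 > 0).
Description: the claimed parameters are [20, 15, 3]_9; such a code would be non-MDS.


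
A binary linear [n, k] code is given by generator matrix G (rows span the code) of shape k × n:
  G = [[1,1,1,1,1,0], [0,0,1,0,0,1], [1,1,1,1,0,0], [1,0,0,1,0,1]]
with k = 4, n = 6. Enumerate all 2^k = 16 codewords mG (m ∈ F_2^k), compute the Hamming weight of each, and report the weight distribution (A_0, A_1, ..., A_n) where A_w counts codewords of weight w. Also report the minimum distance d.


Weight distribution: A_0 = 1, A_1 = 2, A_2 = 2, A_3 = 4, A_4 = 5, A_5 = 2. Minimum distance d = 1.

Enumerate all 2^4 = 16 messages m ∈ F_2^4.
For each, compute codeword c = mG in F_2^6, then tally its weight.
  m = 0000 → c = 000000, weight = 0.
  m = 1000 → c = 111110, weight = 5.
  m = 0100 → c = 001001, weight = 2.
  m = 1100 → c = 110111, weight = 5.
  m = 0010 → c = 111100, weight = 4.
  m = 1010 → c = 000010, weight = 1.
  m = 0110 → c = 110101, weight = 4.
  m = 1110 → c = 001011, weight = 3.
  m = 0001 → c = 100101, weight = 3.
  m = 1001 → c = 011011, weight = 4.
  m = 0101 → c = 101100, weight = 3.
  m = 1101 → c = 010010, weight = 2.
  m = 0011 → c = 011001, weight = 3.
  m = 1011 → c = 100111, weight = 4.
  m = 0111 → c = 010000, weight = 1.
  m = 1111 → c = 101110, weight = 4.
Tally weights:
  weight 0: 1 codewords.
  weight 1: 2 codewords.
  weight 2: 2 codewords.
  weight 3: 4 codewords.
  weight 4: 5 codewords.
  weight 5: 2 codewords.
Minimum distance d = smallest w > 0 with A_w > 0 = 1.
Sanity: Σ A_w = 16 = 2^4 = 16 ✓.


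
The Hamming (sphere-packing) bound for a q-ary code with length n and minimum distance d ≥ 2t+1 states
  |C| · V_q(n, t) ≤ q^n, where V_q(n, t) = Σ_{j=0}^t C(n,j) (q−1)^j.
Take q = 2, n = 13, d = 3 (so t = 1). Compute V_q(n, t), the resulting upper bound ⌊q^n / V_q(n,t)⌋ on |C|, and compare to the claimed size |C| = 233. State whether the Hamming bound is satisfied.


V_q(n, t) = 14, q^n = 8192, Hamming bound = 585, |C| = 233 ≤ bound (satisfied).

Step 1: Compute V_q(n, t) = Σ_{j=0}^1 C(n, j) (q−1)^j.
  j = 0: C(13,0)·(1)^0 = 1·1 = 1.
  j = 1: C(13,1)·(1)^1 = 13·1 = 13.
  V_q(n, t) = 1 + 13 = 14.
Step 2: q^n = 2^13 = 8192.
Step 3: Hamming bound ⌊q^n / V_q(n,t)⌋ = ⌊8192/14⌋ = 585.
Step 4: Compare |C| = 233 to 585: satisfied.
The claimed |C| lies below the Hamming bound.


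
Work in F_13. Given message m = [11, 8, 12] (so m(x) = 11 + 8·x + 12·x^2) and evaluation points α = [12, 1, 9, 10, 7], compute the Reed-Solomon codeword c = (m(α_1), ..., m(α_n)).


c = [2, 5, 2, 4, 5]

Message polynomial: m(x) = 11 + 8·x + 12·x^2 (mod 13).
For each evaluation point α_i, compute m(α_i) mod 13:
  α_1 = 12: Horner steps 12 → 9 → 2, so m(12) = 2.
  α_2 = 1: Horner steps 12 → 7 → 5, so m(1) = 5.
  α_3 = 9: Horner steps 12 → 12 → 2, so m(9) = 2.
  α_4 = 10: Horner steps 12 → 11 → 4, so m(10) = 4.
  α_5 = 7: Horner steps 12 → 1 → 5, so m(7) = 5.
Codeword c = [2, 5, 2, 4, 5] ∈ F_13^5.


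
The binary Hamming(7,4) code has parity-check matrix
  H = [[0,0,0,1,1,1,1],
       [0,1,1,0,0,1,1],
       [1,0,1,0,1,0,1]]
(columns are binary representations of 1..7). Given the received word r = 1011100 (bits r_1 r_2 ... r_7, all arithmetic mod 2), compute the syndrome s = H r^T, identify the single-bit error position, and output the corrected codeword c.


s = (0, 1, 1)^T, error position = 3, corrected codeword c = 1001100

Compute s = H r^T mod 2 one row at a time:
  s_1 = 1 + 1 + 0 + 0 = 2 ≡ 0 (mod 2).
  s_2 = 0 + 1 + 0 + 0 = 1 ≡ 1 (mod 2).
  s_3 = 1 + 1 + 1 + 0 = 3 ≡ 1 (mod 2).
s = (0, 1, 1)^T — this equals column 3 of H (binary 011), so error is at position 3.
Correct: flip bit 3 of r = 1011100 to get c = 1001100.


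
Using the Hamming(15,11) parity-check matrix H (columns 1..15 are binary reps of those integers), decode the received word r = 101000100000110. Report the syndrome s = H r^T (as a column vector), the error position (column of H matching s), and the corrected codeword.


s = (0, 1, 1, 0)^T, error position = 6, corrected codeword c = 101001100000110

Compute s = H r^T mod 2 one row at a time:
  s_1 = 0 + 0 + 0 + 0 + 0 + 1 + 1 + 0 = 2 ≡ 0 (mod 2).
  s_2 = 0 + 0 + 0 + 1 + 0 + 1 + 1 + 0 = 3 ≡ 1 (mod 2).
  s_3 = 0 + 1 + 0 + 1 + 0 + 0 + 1 + 0 = 3 ≡ 1 (mod 2).
  s_4 = 1 + 1 + 0 + 1 + 0 + 0 + 1 + 0 = 4 ≡ 0 (mod 2).
s = (0, 1, 1, 0)^T — this equals column 6 of H (binary 0110), so error is at position 6.
Correct: flip bit 6 of r = 101000100000110 to get c = 101001100000110.


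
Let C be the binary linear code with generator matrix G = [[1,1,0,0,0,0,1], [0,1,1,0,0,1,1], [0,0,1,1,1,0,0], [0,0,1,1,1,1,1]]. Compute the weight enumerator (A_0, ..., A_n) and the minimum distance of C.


Weight distribution: A_0 = 1, A_2 = 2, A_3 = 6, A_4 = 3, A_5 = 2, A_6 = 2. Minimum distance d = 2.

Enumerate all 2^4 = 16 messages m ∈ F_2^4.
For each, compute codeword c = mG in F_2^7, then tally its weight.
  m = 0000 → c = 0000000, weight = 0.
  m = 1000 → c = 1100001, weight = 3.
  m = 0100 → c = 0110011, weight = 4.
  m = 1100 → c = 1010010, weight = 3.
  m = 0010 → c = 0011100, weight = 3.
  m = 1010 → c = 1111101, weight = 6.
  m = 0110 → c = 0101111, weight = 5.
  m = 1110 → c = 1001110, weight = 4.
  m = 0001 → c = 0011111, weight = 5.
  m = 1001 → c = 1111110, weight = 6.
  m = 0101 → c = 0101100, weight = 3.
  m = 1101 → c = 1001101, weight = 4.
  m = 0011 → c = 0000011, weight = 2.
  m = 1011 → c = 1100010, weight = 3.
  m = 0111 → c = 0110000, weight = 2.
  m = 1111 → c = 1010001, weight = 3.
Tally weights:
  weight 0: 1 codewords.
  weight 2: 2 codewords.
  weight 3: 6 codewords.
  weight 4: 3 codewords.
  weight 5: 2 codewords.
  weight 6: 2 codewords.
Minimum distance d = smallest w > 0 with A_w > 0 = 2.
Sanity: Σ A_w = 16 = 2^4 = 16 ✓.


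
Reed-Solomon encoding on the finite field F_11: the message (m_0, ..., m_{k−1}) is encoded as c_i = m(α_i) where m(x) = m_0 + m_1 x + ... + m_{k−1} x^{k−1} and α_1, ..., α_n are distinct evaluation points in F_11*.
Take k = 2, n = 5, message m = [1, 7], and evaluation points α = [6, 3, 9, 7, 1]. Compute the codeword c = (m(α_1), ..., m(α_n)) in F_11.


c = [10, 0, 9, 6, 8]

Message polynomial: m(x) = 1 + 7·x (mod 11).
For each evaluation point α_i, compute m(α_i) mod 11:
  α_1 = 6: Horner steps 7 → 10, so m(6) = 10.
  α_2 = 3: Horner steps 7 → 0, so m(3) = 0.
  α_3 = 9: Horner steps 7 → 9, so m(9) = 9.
  α_4 = 7: Horner steps 7 → 6, so m(7) = 6.
  α_5 = 1: Horner steps 7 → 8, so m(1) = 8.
Codeword c = [10, 0, 9, 6, 8] ∈ F_11^5.


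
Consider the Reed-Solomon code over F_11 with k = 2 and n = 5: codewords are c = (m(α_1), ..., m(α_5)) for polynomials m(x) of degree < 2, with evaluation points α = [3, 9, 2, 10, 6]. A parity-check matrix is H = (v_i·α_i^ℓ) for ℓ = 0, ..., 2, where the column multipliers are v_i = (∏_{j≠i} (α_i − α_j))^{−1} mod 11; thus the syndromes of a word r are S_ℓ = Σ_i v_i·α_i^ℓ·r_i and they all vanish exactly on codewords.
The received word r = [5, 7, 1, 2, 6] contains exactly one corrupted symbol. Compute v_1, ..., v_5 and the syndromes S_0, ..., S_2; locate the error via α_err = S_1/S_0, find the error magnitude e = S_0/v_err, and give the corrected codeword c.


S = (6, 5, 6), error at position 4, error magnitude e = 2, c = [5, 7, 1, 0, 6].

Step 1: column multipliers v_i = (∏_{j≠i}(α_i − α_j))^{−1} mod 11.
  i = 1 (α = 3): (3−9)(3−2)(3−10)(3−6) = (−6)·1·(−7)·(−3) = −126 ≡ 6, so v_1 = 6^{−1} = 2 (mod 11).
  i = 2 (α = 9): (9−3)(9−2)(9−10)(9−6) = 6·7·(−1)·3 = −126 ≡ 6, so v_2 = 6^{−1} = 2 (mod 11).
  i = 3 (α = 2): (2−3)(2−9)(2−10)(2−6) = (−1)·(−7)·(−8)·(−4) = 224 ≡ 4, so v_3 = 4^{−1} = 3 (mod 11).
  i = 4 (α = 10): (10−3)(10−9)(10−2)(10−6) = 7·1·8·4 = 224 ≡ 4, so v_4 = 4^{−1} = 3 (mod 11).
  i = 5 (α = 6): (6−3)(6−9)(6−2)(6−10) = 3·(−3)·4·(−4) = 144 ≡ 1, so v_5 = 1^{−1} = 1 (mod 11).
  v = [2, 2, 3, 3, 1].
Step 2: syndromes of r = [5, 7, 1, 2, 6] (all sums mod 11).
  S_0 = Σ v_i r_i = 2·5 + 2·7 + 3·1 + 3·2 + 1·6 = 39 ≡ 6.
  S_1 = Σ v_i α_i r_i = 2·3·5 + 2·9·7 + 3·2·1 + 3·10·2 + 1·6·6 = 258 ≡ 5.
  α_i^2 mod 11 = [9, 4, 4, 1, 3].
  S_2 = Σ v_i α_i^2 r_i = 2·9·5 + 2·4·7 + 3·4·1 + 3·1·2 + 1·3·6 = 182 ≡ 6.
  S = (6, 5, 6) ≠ 0, so r is not a codeword (an error is present).
Step 3: locate the error. For a single error e at position i, S_ℓ = v_i·e·α_i^ℓ, so α_err = S_1/S_0.
  S_0^{−1} = 6^{−1} = 2 (mod 11), so α_err = 5·2 = 10 ≡ 10 = α_4. Error position i = 4.
  Consistency check: S_2/S_1 = 6·9 = 54 ≡ 10 = α_err ✓ (single-error assumption holds).
Step 4: error magnitude e = S_0/v_4 = S_0·∏_{j≠4}(α_4 − α_j) = 6·4 = 24 ≡ 2 (mod 11).
Step 5: correct position 4: c_4 = r_4 − e = 2 − 2 ≡ 0 (mod 11). Hence c = [5, 7, 1, 0, 6].
  Check: interpolating c through the α_i gives m(x) = 4 + 4·x (degree < 2) with m(α_i) = c_i for every i, so c is indeed a codeword.


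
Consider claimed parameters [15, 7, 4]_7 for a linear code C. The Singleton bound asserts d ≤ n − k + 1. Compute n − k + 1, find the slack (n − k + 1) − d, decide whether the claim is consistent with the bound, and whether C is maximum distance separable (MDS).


Singleton RHS = n − k + 1 = 9, slack = 5, bound satisfied, not MDS.

Singleton bound: d ≤ n − k + 1.
Here n = 15, k = 7, so n − k + 1 = 9.
Given d = 4, check d ≤ 9: YES.
Slack = (n − k + 1) − d = 5.
The code is NOT MDS (slack = 5 > 0).
Description: the claimed parameters are [15, 7, 4]_7; such a code would be non-MDS.


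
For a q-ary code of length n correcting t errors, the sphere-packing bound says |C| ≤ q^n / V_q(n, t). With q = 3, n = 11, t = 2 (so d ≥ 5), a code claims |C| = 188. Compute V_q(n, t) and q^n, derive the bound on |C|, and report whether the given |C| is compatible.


V_q(n, t) = 243, q^n = 177147, Hamming bound = 729, |C| = 188 ≤ bound (satisfied).

Step 1: Compute V_q(n, t) = Σ_{j=0}^2 C(n, j) (q−1)^j.
  j = 0: C(11,0)·(2)^0 = 1·1 = 1.
  j = 1: C(11,1)·(2)^1 = 11·2 = 22.
  j = 2: C(11,2)·(2)^2 = 55·4 = 220.
  V_q(n, t) = 1 + 22 + 220 = 243.
Step 2: q^n = 3^11 = 177147.
Step 3: Hamming bound ⌊q^n / V_q(n,t)⌋ = ⌊177147/243⌋ = 729.
Step 4: Compare |C| = 188 to 729: satisfied.
The claimed |C| lies below the Hamming bound.


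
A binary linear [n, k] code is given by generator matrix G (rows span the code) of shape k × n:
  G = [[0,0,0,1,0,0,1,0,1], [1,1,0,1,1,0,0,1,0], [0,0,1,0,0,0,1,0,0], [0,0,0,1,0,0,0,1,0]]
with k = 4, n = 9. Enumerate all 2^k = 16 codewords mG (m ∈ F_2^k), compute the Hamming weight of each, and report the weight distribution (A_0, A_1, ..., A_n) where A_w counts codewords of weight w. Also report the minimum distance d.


Weight distribution: A_0 = 1, A_2 = 2, A_3 = 5, A_4 = 1, A_5 = 2, A_6 = 4, A_7 = 1. Minimum distance d = 2.

Enumerate all 2^4 = 16 messages m ∈ F_2^4.
For each, compute codeword c = mG in F_2^9, then tally its weight.
  m = 0000 → c = 000000000, weight = 0.
  m = 1000 → c = 000100101, weight = 3.
  m = 0100 → c = 110110010, weight = 5.
  m = 1100 → c = 110010111, weight = 6.
  m = 0010 → c = 001000100, weight = 2.
  m = 1010 → c = 001100001, weight = 3.
  m = 0110 → c = 111110110, weight = 7.
  m = 1110 → c = 111010011, weight = 6.
  m = 0001 → c = 000100010, weight = 2.
  m = 1001 → c = 000000111, weight = 3.
  m = 0101 → c = 110010000, weight = 3.
  m = 1101 → c = 110110101, weight = 6.
  m = 0011 → c = 001100110, weight = 4.
  m = 1011 → c = 001000011, weight = 3.
  m = 0111 → c = 111010100, weight = 5.
  m = 1111 → c = 111110001, weight = 6.
Tally weights:
  weight 0: 1 codewords.
  weight 2: 2 codewords.
  weight 3: 5 codewords.
  weight 4: 1 codewords.
  weight 5: 2 codewords.
  weight 6: 4 codewords.
  weight 7: 1 codewords.
Minimum distance d = smallest w > 0 with A_w > 0 = 2.
Sanity: Σ A_w = 16 = 2^4 = 16 ✓.


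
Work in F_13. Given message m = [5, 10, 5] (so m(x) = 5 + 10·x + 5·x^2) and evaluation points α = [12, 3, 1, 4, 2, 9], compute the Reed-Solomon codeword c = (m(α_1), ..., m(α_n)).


c = [0, 2, 7, 8, 6, 6]

Message polynomial: m(x) = 5 + 10·x + 5·x^2 (mod 13).
For each evaluation point α_i, compute m(α_i) mod 13:
  α_1 = 12: Horner steps 5 → 5 → 0, so m(12) = 0.
  α_2 = 3: Horner steps 5 → 12 → 2, so m(3) = 2.
  α_3 = 1: Horner steps 5 → 2 → 7, so m(1) = 7.
  α_4 = 4: Horner steps 5 → 4 → 8, so m(4) = 8.
  α_5 = 2: Horner steps 5 → 7 → 6, so m(2) = 6.
  α_6 = 9: Horner steps 5 → 3 → 6, so m(9) = 6.
Codeword c = [0, 2, 7, 8, 6, 6] ∈ F_13^6.


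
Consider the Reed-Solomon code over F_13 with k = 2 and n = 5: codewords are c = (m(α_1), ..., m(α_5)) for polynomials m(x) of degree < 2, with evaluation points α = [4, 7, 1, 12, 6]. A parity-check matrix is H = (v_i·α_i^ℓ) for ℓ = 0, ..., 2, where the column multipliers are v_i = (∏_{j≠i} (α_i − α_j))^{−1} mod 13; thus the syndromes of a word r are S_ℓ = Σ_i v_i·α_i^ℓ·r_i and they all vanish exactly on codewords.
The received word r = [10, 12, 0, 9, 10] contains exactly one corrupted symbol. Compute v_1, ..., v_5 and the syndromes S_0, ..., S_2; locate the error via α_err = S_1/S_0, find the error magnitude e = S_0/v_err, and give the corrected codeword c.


S = (9, 10, 1), error at position 1, error magnitude e = 4, c = [6, 12, 0, 9, 10].

Step 1: column multipliers v_i = (∏_{j≠i}(α_i − α_j))^{−1} mod 13.
  i = 1 (α = 4): (4−7)(4−1)(4−12)(4−6) = (−3)·3·(−8)·(−2) = −144 ≡ 12, so v_1 = 12^{−1} = 12 (mod 13).
  i = 2 (α = 7): (7−4)(7−1)(7−12)(7−6) = 3·6·(−5)·1 = −90 ≡ 1, so v_2 = 1^{−1} = 1 (mod 13).
  i = 3 (α = 1): (1−4)(1−7)(1−12)(1−6) = (−3)·(−6)·(−11)·(−5) = 990 ≡ 2, so v_3 = 2^{−1} = 7 (mod 13).
  i = 4 (α = 12): (12−4)(12−7)(12−1)(12−6) = 8·5·11·6 = 2640 ≡ 1, so v_4 = 1^{−1} = 1 (mod 13).
  i = 5 (α = 6): (6−4)(6−7)(6−1)(6−12) = 2·(−1)·5·(−6) = 60 ≡ 8, so v_5 = 8^{−1} = 5 (mod 13).
  v = [12, 1, 7, 1, 5].
Step 2: syndromes of r = [10, 12, 0, 9, 10] (all sums mod 13).
  S_0 = Σ v_i r_i = 12·10 + 1·12 + 7·0 + 1·9 + 5·10 = 191 ≡ 9.
  S_1 = Σ v_i α_i r_i = 12·4·10 + 1·7·12 + 7·1·0 + 1·12·9 + 5·6·10 = 972 ≡ 10.
  α_i^2 mod 13 = [3, 10, 1, 1, 10].
  S_2 = Σ v_i α_i^2 r_i = 12·3·10 + 1·10·12 + 7·1·0 + 1·1·9 + 5·10·10 = 989 ≡ 1.
  S = (9, 10, 1) ≠ 0, so r is not a codeword (an error is present).
Step 3: locate the error. For a single error e at position i, S_ℓ = v_i·e·α_i^ℓ, so α_err = S_1/S_0.
  S_0^{−1} = 9^{−1} = 3 (mod 13), so α_err = 10·3 = 30 ≡ 4 = α_1. Error position i = 1.
  Consistency check: S_2/S_1 = 1·4 = 4 ≡ 4 = α_err ✓ (single-error assumption holds).
Step 4: error magnitude e = S_0/v_1 = S_0·∏_{j≠1}(α_1 − α_j) = 9·12 = 108 ≡ 4 (mod 13).
Step 5: correct position 1: c_1 = r_1 − e = 10 − 4 ≡ 6 (mod 13). Hence c = [6, 12, 0, 9, 10].
  Check: interpolating c through the α_i gives m(x) = 11 + 2·x (degree < 2) with m(α_i) = c_i for every i, so c is indeed a codeword.


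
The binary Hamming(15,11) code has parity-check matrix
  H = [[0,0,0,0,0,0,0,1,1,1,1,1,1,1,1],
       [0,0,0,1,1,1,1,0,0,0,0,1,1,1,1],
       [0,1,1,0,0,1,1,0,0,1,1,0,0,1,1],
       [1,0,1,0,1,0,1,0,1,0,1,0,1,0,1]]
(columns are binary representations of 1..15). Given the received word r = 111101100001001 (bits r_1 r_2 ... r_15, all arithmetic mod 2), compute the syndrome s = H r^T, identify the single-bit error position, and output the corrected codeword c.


s = (0, 1, 1, 0)^T, error position = 6, corrected codeword c = 111100100001001

Compute s = H r^T mod 2 one row at a time:
  s_1 = 0 + 0 + 0 + 0 + 1 + 0 + 0 + 1 = 2 ≡ 0 (mod 2).
  s_2 = 1 + 0 + 1 + 1 + 1 + 0 + 0 + 1 = 5 ≡ 1 (mod 2).
  s_3 = 1 + 1 + 1 + 1 + 0 + 0 + 0 + 1 = 5 ≡ 1 (mod 2).
  s_4 = 1 + 1 + 0 + 1 + 0 + 0 + 0 + 1 = 4 ≡ 0 (mod 2).
s = (0, 1, 1, 0)^T — this equals column 6 of H (binary 0110), so error is at position 6.
Correct: flip bit 6 of r = 111101100001001 to get c = 111100100001001.


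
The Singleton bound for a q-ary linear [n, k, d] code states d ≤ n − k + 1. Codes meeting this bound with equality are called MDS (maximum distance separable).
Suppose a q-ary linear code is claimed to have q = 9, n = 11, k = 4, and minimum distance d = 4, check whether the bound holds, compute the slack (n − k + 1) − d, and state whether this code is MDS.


Singleton RHS = n − k + 1 = 8, slack = 4, bound satisfied, not MDS.

Singleton bound: d ≤ n − k + 1.
Here n = 11, k = 4, so n − k + 1 = 8.
Given d = 4, check d ≤ 8: YES.
Slack = (n − k + 1) − d = 4.
The code is NOT MDS (slack = 4 > 0).
Description: the claimed parameters are [11, 4, 4]_9; such a code would be non-MDS.


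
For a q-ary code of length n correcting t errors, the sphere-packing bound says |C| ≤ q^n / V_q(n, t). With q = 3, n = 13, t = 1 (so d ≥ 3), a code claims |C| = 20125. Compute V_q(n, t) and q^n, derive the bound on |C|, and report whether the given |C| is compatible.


V_q(n, t) = 27, q^n = 1594323, Hamming bound = 59049, |C| = 20125 ≤ bound (satisfied).

Step 1: Compute V_q(n, t) = Σ_{j=0}^1 C(n, j) (q−1)^j.
  j = 0: C(13,0)·(2)^0 = 1·1 = 1.
  j = 1: C(13,1)·(2)^1 = 13·2 = 26.
  V_q(n, t) = 1 + 26 = 27.
Step 2: q^n = 3^13 = 1594323.
Step 3: Hamming bound ⌊q^n / V_q(n,t)⌋ = ⌊1594323/27⌋ = 59049.
Step 4: Compare |C| = 20125 to 59049: satisfied.
The claimed |C| lies below the Hamming bound.


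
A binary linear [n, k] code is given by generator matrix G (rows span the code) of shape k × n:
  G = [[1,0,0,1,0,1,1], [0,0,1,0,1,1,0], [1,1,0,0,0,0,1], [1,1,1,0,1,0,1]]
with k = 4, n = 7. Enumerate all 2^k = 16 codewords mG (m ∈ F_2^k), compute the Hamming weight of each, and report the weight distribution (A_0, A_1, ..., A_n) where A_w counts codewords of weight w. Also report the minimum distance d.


Weight distribution: A_0 = 1, A_1 = 1, A_2 = 2, A_3 = 4, A_4 = 3, A_5 = 3, A_6 = 2. Minimum distance d = 1.

Enumerate all 2^4 = 16 messages m ∈ F_2^4.
For each, compute codeword c = mG in F_2^7, then tally its weight.
  m = 0000 → c = 0000000, weight = 0.
  m = 1000 → c = 1001011, weight = 4.
  m = 0100 → c = 0010110, weight = 3.
  m = 1100 → c = 1011101, weight = 5.
  m = 0010 → c = 1100001, weight = 3.
  m = 1010 → c = 0101010, weight = 3.
  m = 0110 → c = 1110111, weight = 6.
  m = 1110 → c = 0111100, weight = 4.
  m = 0001 → c = 1110101, weight = 5.
  m = 1001 → c = 0111110, weight = 5.
  m = 0101 → c = 1100011, weight = 4.
  m = 1101 → c = 0101000, weight = 2.
  m = 0011 → c = 0010100, weight = 2.
  m = 1011 → c = 1011111, weight = 6.
  m = 0111 → c = 0000010, weight = 1.
  m = 1111 → c = 1001001, weight = 3.
Tally weights:
  weight 0: 1 codewords.
  weight 1: 1 codewords.
  weight 2: 2 codewords.
  weight 3: 4 codewords.
  weight 4: 3 codewords.
  weight 5: 3 codewords.
  weight 6: 2 codewords.
Minimum distance d = smallest w > 0 with A_w > 0 = 1.
Sanity: Σ A_w = 16 = 2^4 = 16 ✓.


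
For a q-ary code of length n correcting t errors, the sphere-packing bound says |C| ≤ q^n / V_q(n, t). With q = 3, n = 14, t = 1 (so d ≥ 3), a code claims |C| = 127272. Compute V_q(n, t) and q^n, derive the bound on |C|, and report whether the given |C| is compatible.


V_q(n, t) = 29, q^n = 4782969, Hamming bound = 164929, |C| = 127272 ≤ bound (satisfied).

Step 1: Compute V_q(n, t) = Σ_{j=0}^1 C(n, j) (q−1)^j.
  j = 0: C(14,0)·(2)^0 = 1·1 = 1.
  j = 1: C(14,1)·(2)^1 = 14·2 = 28.
  V_q(n, t) = 1 + 28 = 29.
Step 2: q^n = 3^14 = 4782969.
Step 3: Hamming bound ⌊q^n / V_q(n,t)⌋ = ⌊4782969/29⌋ = 164929.
Step 4: Compare |C| = 127272 to 164929: satisfied.
The claimed |C| lies below the Hamming bound.


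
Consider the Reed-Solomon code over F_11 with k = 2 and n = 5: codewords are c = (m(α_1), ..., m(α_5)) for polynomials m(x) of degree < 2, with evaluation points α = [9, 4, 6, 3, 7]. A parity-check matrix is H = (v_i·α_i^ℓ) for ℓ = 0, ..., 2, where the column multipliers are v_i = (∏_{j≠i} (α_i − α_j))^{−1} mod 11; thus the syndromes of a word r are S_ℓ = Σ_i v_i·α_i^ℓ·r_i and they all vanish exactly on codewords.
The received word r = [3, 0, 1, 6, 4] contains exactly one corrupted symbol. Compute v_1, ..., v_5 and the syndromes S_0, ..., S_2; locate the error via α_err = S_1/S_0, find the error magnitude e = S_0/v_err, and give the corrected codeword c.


S = (5, 8, 4), error at position 3, error magnitude e = 2, c = [3, 0, 10, 6, 4].

Step 1: column multipliers v_i = (∏_{j≠i}(α_i − α_j))^{−1} mod 11.
  i = 1 (α = 9): (9−4)(9−6)(9−3)(9−7) = 5·3·6·2 = 180 ≡ 4, so v_1 = 4^{−1} = 3 (mod 11).
  i = 2 (α = 4): (4−9)(4−6)(4−3)(4−7) = (−5)·(−2)·1·(−3) = −30 ≡ 3, so v_2 = 3^{−1} = 4 (mod 11).
  i = 3 (α = 6): (6−9)(6−4)(6−3)(6−7) = (−3)·2·3·(−1) = 18 ≡ 7, so v_3 = 7^{−1} = 8 (mod 11).
  i = 4 (α = 3): (3−9)(3−4)(3−6)(3−7) = (−6)·(−1)·(−3)·(−4) = 72 ≡ 6, so v_4 = 6^{−1} = 2 (mod 11).
  i = 5 (α = 7): (7−9)(7−4)(7−6)(7−3) = (−2)·3·1·4 = −24 ≡ 9, so v_5 = 9^{−1} = 5 (mod 11).
  v = [3, 4, 8, 2, 5].
Step 2: syndromes of r = [3, 0, 1, 6, 4] (all sums mod 11).
  S_0 = Σ v_i r_i = 3·3 + 4·0 + 8·1 + 2·6 + 5·4 = 49 ≡ 5.
  S_1 = Σ v_i α_i r_i = 3·9·3 + 4·4·0 + 8·6·1 + 2·3·6 + 5·7·4 = 305 ≡ 8.
  α_i^2 mod 11 = [4, 5, 3, 9, 5].
  S_2 = Σ v_i α_i^2 r_i = 3·4·3 + 4·5·0 + 8·3·1 + 2·9·6 + 5·5·4 = 268 ≡ 4.
  S = (5, 8, 4) ≠ 0, so r is not a codeword (an error is present).
Step 3: locate the error. For a single error e at position i, S_ℓ = v_i·e·α_i^ℓ, so α_err = S_1/S_0.
  S_0^{−1} = 5^{−1} = 9 (mod 11), so α_err = 8·9 = 72 ≡ 6 = α_3. Error position i = 3.
  Consistency check: S_2/S_1 = 4·7 = 28 ≡ 6 = α_err ✓ (single-error assumption holds).
Step 4: error magnitude e = S_0/v_3 = S_0·∏_{j≠3}(α_3 − α_j) = 5·7 = 35 ≡ 2 (mod 11).
Step 5: correct position 3: c_3 = r_3 − e = 1 − 2 ≡ 10 (mod 11). Hence c = [3, 0, 10, 6, 4].
  Check: interpolating c through the α_i gives m(x) = 2 + 5·x (degree < 2) with m(α_i) = c_i for every i, so c is indeed a codeword.


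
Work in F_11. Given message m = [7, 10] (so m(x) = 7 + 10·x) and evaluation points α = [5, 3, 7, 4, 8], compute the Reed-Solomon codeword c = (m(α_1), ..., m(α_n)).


c = [2, 4, 0, 3, 10]

Message polynomial: m(x) = 7 + 10·x (mod 11).
For each evaluation point α_i, compute m(α_i) mod 11:
  α_1 = 5: Horner steps 10 → 2, so m(5) = 2.
  α_2 = 3: Horner steps 10 → 4, so m(3) = 4.
  α_3 = 7: Horner steps 10 → 0, so m(7) = 0.
  α_4 = 4: Horner steps 10 → 3, so m(4) = 3.
  α_5 = 8: Horner steps 10 → 10, so m(8) = 10.
Codeword c = [2, 4, 0, 3, 10] ∈ F_11^5.


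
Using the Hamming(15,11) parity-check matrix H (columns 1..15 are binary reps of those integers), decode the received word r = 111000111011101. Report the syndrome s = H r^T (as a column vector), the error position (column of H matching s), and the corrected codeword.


s = (0, 0, 1, 1)^T, error position = 3, corrected codeword c = 110000111011101

Compute s = H r^T mod 2 one row at a time:
  s_1 = 1 + 1 + 0 + 1 + 1 + 1 + 0 + 1 = 6 ≡ 0 (mod 2).
  s_2 = 0 + 0 + 0 + 1 + 1 + 1 + 0 + 1 = 4 ≡ 0 (mod 2).
  s_3 = 1 + 1 + 0 + 1 + 0 + 1 + 0 + 1 = 5 ≡ 1 (mod 2).
  s_4 = 1 + 1 + 0 + 1 + 1 + 1 + 1 + 1 = 7 ≡ 1 (mod 2).
s = (0, 0, 1, 1)^T — this equals column 3 of H (binary 0011), so error is at position 3.
Correct: flip bit 3 of r = 111000111011101 to get c = 110000111011101.


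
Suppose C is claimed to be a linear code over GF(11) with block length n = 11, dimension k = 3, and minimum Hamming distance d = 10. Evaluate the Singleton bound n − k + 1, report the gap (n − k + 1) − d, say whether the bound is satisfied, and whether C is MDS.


Singleton RHS = n − k + 1 = 9, slack = -1, bound violated (no such code; not MDS).

Singleton bound: d ≤ n − k + 1.
Here n = 11, k = 3, so n − k + 1 = 9.
Given d = 10, check d ≤ 9: NO.
Slack = (n − k + 1) − d = -1.
The slack is negative: d = 10 exceeds n − k + 1 = 9 by 1, so the Singleton bound is violated and no linear [11, 3, 10]_11 code can exist. In particular it is not MDS (MDS requires d = n − k + 1 exactly).
Description: the claimed parameters are [11, 3, 10]_11; such a code would be impossible (violates the Singleton bound).


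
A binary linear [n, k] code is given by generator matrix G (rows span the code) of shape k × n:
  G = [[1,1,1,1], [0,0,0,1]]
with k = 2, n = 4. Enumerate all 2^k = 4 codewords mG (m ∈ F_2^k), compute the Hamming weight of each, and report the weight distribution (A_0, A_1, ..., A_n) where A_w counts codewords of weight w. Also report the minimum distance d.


Weight distribution: A_0 = 1, A_1 = 1, A_3 = 1, A_4 = 1. Minimum distance d = 1.

Enumerate all 2^2 = 4 messages m ∈ F_2^2.
For each, compute codeword c = mG in F_2^4, then tally its weight.
  m = 00 → c = 0000, weight = 0.
  m = 10 → c = 1111, weight = 4.
  m = 01 → c = 0001, weight = 1.
  m = 11 → c = 1110, weight = 3.
Tally weights:
  weight 0: 1 codewords.
  weight 1: 1 codewords.
  weight 3: 1 codewords.
  weight 4: 1 codewords.
Minimum distance d = smallest w > 0 with A_w > 0 = 1.
Sanity: Σ A_w = 4 = 2^2 = 4 ✓.


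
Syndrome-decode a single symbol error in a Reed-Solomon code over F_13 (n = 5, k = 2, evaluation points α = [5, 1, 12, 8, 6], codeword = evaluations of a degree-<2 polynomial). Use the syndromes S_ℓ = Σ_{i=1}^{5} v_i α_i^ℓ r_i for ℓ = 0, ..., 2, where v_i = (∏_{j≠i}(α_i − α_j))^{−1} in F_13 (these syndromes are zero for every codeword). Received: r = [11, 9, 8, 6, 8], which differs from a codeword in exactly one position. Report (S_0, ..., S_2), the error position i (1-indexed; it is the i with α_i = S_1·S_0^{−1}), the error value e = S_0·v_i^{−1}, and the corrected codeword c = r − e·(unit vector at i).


S = (2, 12, 7), error at position 5, error magnitude e = 3, c = [11, 9, 8, 6, 5].

Step 1: column multipliers v_i = (∏_{j≠i}(α_i − α_j))^{−1} mod 13.
  i = 1 (α = 5): (5−1)(5−12)(5−8)(5−6) = 4·(−7)·(−3)·(−1) = −84 ≡ 7, so v_1 = 7^{−1} = 2 (mod 13).
  i = 2 (α = 1): (1−5)(1−12)(1−8)(1−6) = (−4)·(−11)·(−7)·(−5) = 1540 ≡ 6, so v_2 = 6^{−1} = 11 (mod 13).
  i = 3 (α = 12): (12−5)(12−1)(12−8)(12−6) = 7·11·4·6 = 1848 ≡ 2, so v_3 = 2^{−1} = 7 (mod 13).
  i = 4 (α = 8): (8−5)(8−1)(8−12)(8−6) = 3·7·(−4)·2 = −168 ≡ 1, so v_4 = 1^{−1} = 1 (mod 13).
  i = 5 (α = 6): (6−5)(6−1)(6−12)(6−8) = 1·5·(−6)·(−2) = 60 ≡ 8, so v_5 = 8^{−1} = 5 (mod 13).
  v = [2, 11, 7, 1, 5].
Step 2: syndromes of r = [11, 9, 8, 6, 8] (all sums mod 13).
  S_0 = Σ v_i r_i = 2·11 + 11·9 + 7·8 + 1·6 + 5·8 = 223 ≡ 2.
  S_1 = Σ v_i α_i r_i = 2·5·11 + 11·1·9 + 7·12·8 + 1·8·6 + 5·6·8 = 1169 ≡ 12.
  α_i^2 mod 13 = [12, 1, 1, 12, 10].
  S_2 = Σ v_i α_i^2 r_i = 2·12·11 + 11·1·9 + 7·1·8 + 1·12·6 + 5·10·8 = 891 ≡ 7.
  S = (2, 12, 7) ≠ 0, so r is not a codeword (an error is present).
Step 3: locate the error. For a single error e at position i, S_ℓ = v_i·e·α_i^ℓ, so α_err = S_1/S_0.
  S_0^{−1} = 2^{−1} = 7 (mod 13), so α_err = 12·7 = 84 ≡ 6 = α_5. Error position i = 5.
  Consistency check: S_2/S_1 = 7·12 = 84 ≡ 6 = α_err ✓ (single-error assumption holds).
Step 4: error magnitude e = S_0/v_5 = S_0·∏_{j≠5}(α_5 − α_j) = 2·8 = 16 ≡ 3 (mod 13).
Step 5: correct position 5: c_5 = r_5 − e = 8 − 3 ≡ 5 (mod 13). Hence c = [11, 9, 8, 6, 5].
  Check: interpolating c through the α_i gives m(x) = 2 + 7·x (degree < 2) with m(α_i) = c_i for every i, so c is indeed a codeword.


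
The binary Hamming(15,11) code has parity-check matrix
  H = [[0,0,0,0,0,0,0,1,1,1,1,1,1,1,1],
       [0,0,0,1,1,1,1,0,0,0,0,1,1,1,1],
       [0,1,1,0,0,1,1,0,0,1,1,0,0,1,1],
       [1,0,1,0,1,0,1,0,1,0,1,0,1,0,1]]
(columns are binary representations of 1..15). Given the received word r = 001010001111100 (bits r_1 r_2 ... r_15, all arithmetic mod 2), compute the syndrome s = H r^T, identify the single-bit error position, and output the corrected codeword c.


s = (1, 1, 1, 1)^T, error position = 15, corrected codeword c = 001010001111101

Compute s = H r^T mod 2 one row at a time:
  s_1 = 0 + 1 + 1 + 1 + 1 + 1 + 0 + 0 = 5 ≡ 1 (mod 2).
  s_2 = 0 + 1 + 0 + 0 + 1 + 1 + 0 + 0 = 3 ≡ 1 (mod 2).
  s_3 = 0 + 1 + 0 + 0 + 1 + 1 + 0 + 0 = 3 ≡ 1 (mod 2).
  s_4 = 0 + 1 + 1 + 0 + 1 + 1 + 1 + 0 = 5 ≡ 1 (mod 2).
s = (1, 1, 1, 1)^T — this equals column 15 of H (binary 1111), so error is at position 15.
Correct: flip bit 15 of r = 001010001111100 to get c = 001010001111101.


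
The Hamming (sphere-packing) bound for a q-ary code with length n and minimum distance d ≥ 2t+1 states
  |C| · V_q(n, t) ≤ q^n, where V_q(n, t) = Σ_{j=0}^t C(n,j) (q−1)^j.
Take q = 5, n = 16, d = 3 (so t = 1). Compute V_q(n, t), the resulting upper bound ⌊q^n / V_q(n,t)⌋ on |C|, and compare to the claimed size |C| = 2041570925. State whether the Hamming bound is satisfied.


V_q(n, t) = 65, q^n = 152587890625, Hamming bound = 2347506009, |C| = 2041570925 ≤ bound (satisfied).

Step 1: Compute V_q(n, t) = Σ_{j=0}^1 C(n, j) (q−1)^j.
  j = 0: C(16,0)·(4)^0 = 1·1 = 1.
  j = 1: C(16,1)·(4)^1 = 16·4 = 64.
  V_q(n, t) = 1 + 64 = 65.
Step 2: q^n = 5^16 = 152587890625.
Step 3: Hamming bound ⌊q^n / V_q(n,t)⌋ = ⌊152587890625/65⌋ = 2347506009.
Step 4: Compare |C| = 2041570925 to 2347506009: satisfied.
The claimed |C| lies below the Hamming bound.


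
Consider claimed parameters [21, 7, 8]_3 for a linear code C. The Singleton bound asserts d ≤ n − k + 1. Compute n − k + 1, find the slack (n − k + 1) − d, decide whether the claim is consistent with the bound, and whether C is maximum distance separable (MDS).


Singleton RHS = n − k + 1 = 15, slack = 7, bound satisfied, not MDS.

Singleton bound: d ≤ n − k + 1.
Here n = 21, k = 7, so n − k + 1 = 15.
Given d = 8, check d ≤ 15: YES.
Slack = (n − k + 1) − d = 7.
The code is NOT MDS (slack = 7 > 0).
Description: the claimed parameters are [21, 7, 8]_3; such a code would be non-MDS.


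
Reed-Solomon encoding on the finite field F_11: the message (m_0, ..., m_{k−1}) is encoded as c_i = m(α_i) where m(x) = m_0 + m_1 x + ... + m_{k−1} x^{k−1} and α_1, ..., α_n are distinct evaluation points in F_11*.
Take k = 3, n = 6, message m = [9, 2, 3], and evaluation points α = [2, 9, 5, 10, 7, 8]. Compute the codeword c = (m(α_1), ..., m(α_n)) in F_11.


c = [3, 6, 6, 10, 5, 8]

Message polynomial: m(x) = 9 + 2·x + 3·x^2 (mod 11).
For each evaluation point α_i, compute m(α_i) mod 11:
  α_1 = 2: Horner steps 3 → 8 → 3, so m(2) = 3.
  α_2 = 9: Horner steps 3 → 7 → 6, so m(9) = 6.
  α_3 = 5: Horner steps 3 → 6 → 6, so m(5) = 6.
  α_4 = 10: Horner steps 3 → 10 → 10, so m(10) = 10.
  α_5 = 7: Horner steps 3 → 1 → 5, so m(7) = 5.
  α_6 = 8: Horner steps 3 → 4 → 8, so m(8) = 8.
Codeword c = [3, 6, 6, 10, 5, 8] ∈ F_11^6.
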